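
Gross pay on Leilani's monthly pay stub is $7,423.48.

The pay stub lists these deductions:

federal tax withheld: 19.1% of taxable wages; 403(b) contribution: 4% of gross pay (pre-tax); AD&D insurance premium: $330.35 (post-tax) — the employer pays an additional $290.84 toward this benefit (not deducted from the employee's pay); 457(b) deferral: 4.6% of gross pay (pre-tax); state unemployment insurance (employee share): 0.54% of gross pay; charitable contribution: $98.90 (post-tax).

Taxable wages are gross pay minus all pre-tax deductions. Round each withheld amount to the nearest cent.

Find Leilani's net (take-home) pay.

457(b) deferral: $7,423.48 × 0.046 = $341.48
403(b) contribution: $7,423.48 × 0.04 = $296.94
Pre-tax total = $341.48 + $296.94 = $638.42
Taxable wages = $7,423.48 − $638.42 = $6,785.06
Federal tax withheld: $6,785.06 × 0.191 = $1,295.95
State unemployment insurance (employee share): $7,423.48 × 0.0054 = $40.09
Charitable contribution: $98.90
AD&D insurance premium: $330.35
(Employer's $290.84 toward AD&D insurance premium is not withheld from the employee.)
Total deductions = $341.48 + $296.94 + $1,295.95 + $40.09 + $98.90 + $330.35 = $2,403.71
Net pay = $7,423.48 − $2,403.71 = $5,019.77

$5,019.77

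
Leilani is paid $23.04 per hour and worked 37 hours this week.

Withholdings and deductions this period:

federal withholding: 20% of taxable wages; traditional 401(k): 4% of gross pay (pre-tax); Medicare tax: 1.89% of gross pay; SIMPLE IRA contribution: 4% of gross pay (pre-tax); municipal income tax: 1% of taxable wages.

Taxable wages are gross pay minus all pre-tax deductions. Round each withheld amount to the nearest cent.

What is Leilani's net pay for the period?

Gross pay: 37 × $23.04 = $852.48
SIMPLE IRA contribution: $852.48 × 0.04 = $34.10
Traditional 401(k): $852.48 × 0.04 = $34.10
Pre-tax total = $34.10 + $34.10 = $68.20
Taxable wages = $852.48 − $68.20 = $784.28
Federal withholding: $784.28 × 0.2 = $156.86
Municipal income tax: $784.28 × 0.01 = $7.84
Medicare tax: $852.48 × 0.0189 = $16.11
Total deductions = $34.10 + $34.10 + $156.86 + $7.84 + $16.11 = $249.01
Net pay = $852.48 − $249.01 = $603.47

$603.47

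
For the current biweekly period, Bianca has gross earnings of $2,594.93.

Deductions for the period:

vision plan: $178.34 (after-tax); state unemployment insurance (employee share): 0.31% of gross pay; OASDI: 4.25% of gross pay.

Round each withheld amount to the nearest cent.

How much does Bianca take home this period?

State unemployment insurance (employee share): $2,594.93 × 0.0031 = $8.04
OASDI: $2,594.93 × 0.0425 = $110.28
Vision plan: $178.34
Total deductions = $8.04 + $110.28 + $178.34 = $296.66
Net pay = $2,594.93 − $296.66 = $2,298.27

$2,298.27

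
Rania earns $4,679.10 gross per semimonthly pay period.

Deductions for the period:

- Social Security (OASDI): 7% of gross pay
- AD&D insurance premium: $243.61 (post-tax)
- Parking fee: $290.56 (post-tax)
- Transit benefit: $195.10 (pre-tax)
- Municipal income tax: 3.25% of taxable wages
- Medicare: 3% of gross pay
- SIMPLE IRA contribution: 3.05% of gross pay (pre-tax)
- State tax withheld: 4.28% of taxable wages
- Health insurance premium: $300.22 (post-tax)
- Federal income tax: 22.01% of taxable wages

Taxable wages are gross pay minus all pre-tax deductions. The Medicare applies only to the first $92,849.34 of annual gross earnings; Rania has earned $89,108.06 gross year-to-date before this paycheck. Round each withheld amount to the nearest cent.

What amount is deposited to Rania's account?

$1,784.70

Transit benefit: $195.10
SIMPLE IRA contribution: $4,679.10 × 0.0305 = $142.71
Pre-tax total = $195.10 + $142.71 = $337.81
Taxable wages = $4,679.10 − $337.81 = $4,341.29
Federal income tax: $4,341.29 × 0.2201 = $955.52
Municipal income tax: $4,341.29 × 0.0325 = $141.09
State tax withheld: $4,341.29 × 0.0428 = $185.81
Social Security (OASDI): $4,679.10 × 0.07 = $327.54
Medicare: only $92,849.34 − $89,108.06 = $3,741.28 of this check is subject → $3,741.28 × 0.03 = $112.24
Health insurance premium: $300.22
AD&D insurance premium: $243.61
Parking fee: $290.56
Total deductions = $195.10 + $142.71 + $955.52 + $141.09 + $185.81 + $327.54 + $112.24 + $300.22 + $243.61 + $290.56 = $2,894.40
Net pay = $4,679.10 − $2,894.40 = $1,784.70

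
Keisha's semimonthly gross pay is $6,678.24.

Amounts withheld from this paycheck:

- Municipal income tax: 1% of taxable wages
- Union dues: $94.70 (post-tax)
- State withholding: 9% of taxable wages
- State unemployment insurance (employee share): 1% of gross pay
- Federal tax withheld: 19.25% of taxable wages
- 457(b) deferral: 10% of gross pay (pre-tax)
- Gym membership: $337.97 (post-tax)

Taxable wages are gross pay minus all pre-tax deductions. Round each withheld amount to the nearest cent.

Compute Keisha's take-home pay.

457(b) deferral: $6,678.24 × 0.1 = $667.82
Taxable wages = $6,678.24 − $667.82 = $6,010.42
Municipal income tax: $6,010.42 × 0.01 = $60.10
Federal tax withheld: $6,010.42 × 0.1925 = $1,157.01
State withholding: $6,010.42 × 0.09 = $540.94
State unemployment insurance (employee share): $6,678.24 × 0.01 = $66.78
Gym membership: $337.97
Union dues: $94.70
Total deductions = $667.82 + $60.10 + $1,157.01 + $540.94 + $66.78 + $337.97 + $94.70 = $2,925.32
Net pay = $6,678.24 − $2,925.32 = $3,752.92

$3,752.92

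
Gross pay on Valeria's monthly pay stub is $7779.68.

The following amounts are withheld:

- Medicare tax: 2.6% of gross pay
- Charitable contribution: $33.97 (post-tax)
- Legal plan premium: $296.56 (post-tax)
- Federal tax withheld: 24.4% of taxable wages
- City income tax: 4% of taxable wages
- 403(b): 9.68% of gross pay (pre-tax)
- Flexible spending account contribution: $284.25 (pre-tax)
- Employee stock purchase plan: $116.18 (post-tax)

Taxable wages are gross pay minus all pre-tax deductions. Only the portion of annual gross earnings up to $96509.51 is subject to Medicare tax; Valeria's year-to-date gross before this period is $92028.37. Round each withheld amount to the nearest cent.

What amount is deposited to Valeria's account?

$4264.31

403(b): $7779.68 × 0.0968 = $753.07
Flexible spending account contribution: $284.25
Pre-tax total = $753.07 + $284.25 = $1037.32
Taxable wages = $7779.68 − $1037.32 = $6742.36
Federal tax withheld: $6742.36 × 0.244 = $1645.14
City income tax: $6742.36 × 0.04 = $269.69
Medicare tax: only $96509.51 − $92028.37 = $4481.14 of this check is subject → $4481.14 × 0.026 = $116.51
Legal plan premium: $296.56
Employee stock purchase plan: $116.18
Charitable contribution: $33.97
Total deductions = $753.07 + $284.25 + $1645.14 + $269.69 + $116.51 + $296.56 + $116.18 + $33.97 = $3515.37
Net pay = $7779.68 − $3515.37 = $4264.31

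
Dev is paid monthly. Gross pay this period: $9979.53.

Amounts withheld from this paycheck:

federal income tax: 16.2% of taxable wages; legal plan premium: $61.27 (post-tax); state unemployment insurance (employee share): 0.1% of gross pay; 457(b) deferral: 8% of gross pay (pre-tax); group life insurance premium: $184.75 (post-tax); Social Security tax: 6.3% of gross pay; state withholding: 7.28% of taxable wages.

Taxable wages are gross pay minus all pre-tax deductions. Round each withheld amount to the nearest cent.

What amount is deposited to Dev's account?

$6140.72

457(b) deferral: $9979.53 × 0.08 = $798.36
Taxable wages = $9979.53 − $798.36 = $9181.17
State withholding: $9181.17 × 0.0728 = $668.39
Federal income tax: $9181.17 × 0.162 = $1487.35
Social Security tax: $9979.53 × 0.063 = $628.71
State unemployment insurance (employee share): $9979.53 × 0.001 = $9.98
Legal plan premium: $61.27
Group life insurance premium: $184.75
Total deductions = $798.36 + $668.39 + $1487.35 + $628.71 + $9.98 + $61.27 + $184.75 = $3838.81
Net pay = $9979.53 − $3838.81 = $6140.72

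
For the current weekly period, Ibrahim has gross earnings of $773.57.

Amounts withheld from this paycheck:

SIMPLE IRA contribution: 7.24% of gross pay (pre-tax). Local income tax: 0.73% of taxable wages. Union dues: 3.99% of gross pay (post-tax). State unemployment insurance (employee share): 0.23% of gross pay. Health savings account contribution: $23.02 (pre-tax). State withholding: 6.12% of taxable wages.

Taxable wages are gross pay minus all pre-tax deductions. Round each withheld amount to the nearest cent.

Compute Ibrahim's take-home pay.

$614.31

SIMPLE IRA contribution: $773.57 × 0.0724 = $56.01
Health savings account contribution: $23.02
Pre-tax total = $56.01 + $23.02 = $79.03
Taxable wages = $773.57 − $79.03 = $694.54
Local income tax: $694.54 × 0.0073 = $5.07
State withholding: $694.54 × 0.0612 = $42.51
State unemployment insurance (employee share): $773.57 × 0.0023 = $1.78
Union dues: $773.57 × 0.0399 = $30.87
Total deductions = $56.01 + $23.02 + $5.07 + $42.51 + $1.78 + $30.87 = $159.26
Net pay = $773.57 − $159.26 = $614.31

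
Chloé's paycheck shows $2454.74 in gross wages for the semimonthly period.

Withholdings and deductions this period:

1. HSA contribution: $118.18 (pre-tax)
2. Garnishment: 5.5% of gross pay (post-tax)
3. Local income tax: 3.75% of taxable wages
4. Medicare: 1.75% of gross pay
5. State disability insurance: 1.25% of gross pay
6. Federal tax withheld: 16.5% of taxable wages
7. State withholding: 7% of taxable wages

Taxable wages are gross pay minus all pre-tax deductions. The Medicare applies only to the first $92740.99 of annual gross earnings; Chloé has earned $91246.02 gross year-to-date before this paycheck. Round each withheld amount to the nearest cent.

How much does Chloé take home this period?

HSA contribution: $118.18
Taxable wages = $2454.74 − $118.18 = $2336.56
State withholding: $2336.56 × 0.07 = $163.56
Local income tax: $2336.56 × 0.0375 = $87.62
Federal tax withheld: $2336.56 × 0.165 = $385.53
State disability insurance: $2454.74 × 0.0125 = $30.68
Medicare: only $92740.99 − $91246.02 = $1494.97 of this check is subject → $1494.97 × 0.0175 = $26.16
Garnishment: $2454.74 × 0.055 = $135.01
Total deductions = $118.18 + $163.56 + $87.62 + $385.53 + $30.68 + $26.16 + $135.01 = $946.74
Net pay = $2454.74 − $946.74 = $1508.00

$1508.00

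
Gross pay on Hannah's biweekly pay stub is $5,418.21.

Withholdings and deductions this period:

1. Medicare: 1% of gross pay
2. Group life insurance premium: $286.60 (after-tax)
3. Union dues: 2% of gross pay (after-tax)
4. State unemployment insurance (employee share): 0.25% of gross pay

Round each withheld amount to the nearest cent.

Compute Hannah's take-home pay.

$4,955.52

State unemployment insurance (employee share): $5,418.21 × 0.0025 = $13.55
Medicare: $5,418.21 × 0.01 = $54.18
Union dues: $5,418.21 × 0.02 = $108.36
Group life insurance premium: $286.60
Total deductions = $13.55 + $54.18 + $108.36 + $286.60 = $462.69
Net pay = $5,418.21 − $462.69 = $4,955.52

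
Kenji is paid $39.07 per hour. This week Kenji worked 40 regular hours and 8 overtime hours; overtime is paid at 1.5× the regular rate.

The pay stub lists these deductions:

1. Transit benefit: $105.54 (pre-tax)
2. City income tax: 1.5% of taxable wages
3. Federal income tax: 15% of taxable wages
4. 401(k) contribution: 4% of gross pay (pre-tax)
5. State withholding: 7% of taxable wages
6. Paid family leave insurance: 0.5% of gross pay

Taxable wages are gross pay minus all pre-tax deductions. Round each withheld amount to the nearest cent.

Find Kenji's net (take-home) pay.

Regular pay: 40 × $39.07 = $1562.80
Overtime pay: 8 × $39.07 × 1.5 = $468.84
Gross pay = $1562.80 + $468.84 = $2031.64
401(k) contribution: $2031.64 × 0.04 = $81.27
Transit benefit: $105.54
Pre-tax total = $81.27 + $105.54 = $186.81
Taxable wages = $2031.64 − $186.81 = $1844.83
Federal income tax: $1844.83 × 0.15 = $276.72
City income tax: $1844.83 × 0.015 = $27.67
State withholding: $1844.83 × 0.07 = $129.14
Paid family leave insurance: $2031.64 × 0.005 = $10.16
Total deductions = $81.27 + $105.54 + $276.72 + $27.67 + $129.14 + $10.16 = $630.50
Net pay = $2031.64 − $630.50 = $1401.14

$1401.14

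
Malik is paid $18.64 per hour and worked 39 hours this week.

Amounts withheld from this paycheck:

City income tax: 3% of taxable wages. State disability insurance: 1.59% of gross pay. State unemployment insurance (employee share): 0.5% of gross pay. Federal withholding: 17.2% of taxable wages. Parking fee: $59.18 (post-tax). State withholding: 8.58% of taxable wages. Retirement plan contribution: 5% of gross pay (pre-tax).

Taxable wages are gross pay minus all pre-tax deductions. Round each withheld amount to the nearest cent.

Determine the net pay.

Gross pay: 39 × $18.64 = $726.96
Retirement plan contribution: $726.96 × 0.05 = $36.35
Taxable wages = $726.96 − $36.35 = $690.61
City income tax: $690.61 × 0.03 = $20.72
Federal withholding: $690.61 × 0.172 = $118.78
State withholding: $690.61 × 0.0858 = $59.25
State unemployment insurance (employee share): $726.96 × 0.005 = $3.63
State disability insurance: $726.96 × 0.0159 = $11.56
Parking fee: $59.18
Total deductions = $36.35 + $20.72 + $118.78 + $59.25 + $3.63 + $11.56 + $59.18 = $309.47
Net pay = $726.96 − $309.47 = $417.49

$417.49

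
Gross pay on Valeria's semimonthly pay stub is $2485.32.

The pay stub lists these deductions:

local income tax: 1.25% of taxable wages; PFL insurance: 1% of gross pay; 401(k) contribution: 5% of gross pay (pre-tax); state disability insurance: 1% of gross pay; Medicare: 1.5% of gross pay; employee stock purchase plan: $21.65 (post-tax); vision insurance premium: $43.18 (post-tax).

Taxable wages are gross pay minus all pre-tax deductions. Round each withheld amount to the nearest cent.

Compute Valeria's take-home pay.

401(k) contribution: $2485.32 × 0.05 = $124.27
Taxable wages = $2485.32 − $124.27 = $2361.05
Local income tax: $2361.05 × 0.0125 = $29.51
Medicare: $2485.32 × 0.015 = $37.28
State disability insurance: $2485.32 × 0.01 = $24.85
PFL insurance: $2485.32 × 0.01 = $24.85
Employee stock purchase plan: $21.65
Vision insurance premium: $43.18
Total deductions = $124.27 + $29.51 + $37.28 + $24.85 + $24.85 + $21.65 + $43.18 = $305.59
Net pay = $2485.32 − $305.59 = $2179.73

$2179.73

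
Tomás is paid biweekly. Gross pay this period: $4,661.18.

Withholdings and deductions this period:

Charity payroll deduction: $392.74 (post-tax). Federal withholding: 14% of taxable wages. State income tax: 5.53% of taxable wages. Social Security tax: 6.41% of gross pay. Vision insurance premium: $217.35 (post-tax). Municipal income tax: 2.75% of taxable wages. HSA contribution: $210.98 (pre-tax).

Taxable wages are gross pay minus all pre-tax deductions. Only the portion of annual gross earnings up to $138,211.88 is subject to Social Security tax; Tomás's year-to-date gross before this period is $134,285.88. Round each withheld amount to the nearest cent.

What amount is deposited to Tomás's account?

$2,596.94

HSA contribution: $210.98
Taxable wages = $4,661.18 − $210.98 = $4,450.20
Municipal income tax: $4,450.20 × 0.0275 = $122.38
State income tax: $4,450.20 × 0.0553 = $246.10
Federal withholding: $4,450.20 × 0.14 = $623.03
Social Security tax: only $138,211.88 − $134,285.88 = $3,926.00 of this check is subject → $3,926.00 × 0.0641 = $251.66
Charity payroll deduction: $392.74
Vision insurance premium: $217.35
Total deductions = $210.98 + $122.38 + $246.10 + $623.03 + $251.66 + $392.74 + $217.35 = $2,064.24
Net pay = $4,661.18 − $2,064.24 = $2,596.94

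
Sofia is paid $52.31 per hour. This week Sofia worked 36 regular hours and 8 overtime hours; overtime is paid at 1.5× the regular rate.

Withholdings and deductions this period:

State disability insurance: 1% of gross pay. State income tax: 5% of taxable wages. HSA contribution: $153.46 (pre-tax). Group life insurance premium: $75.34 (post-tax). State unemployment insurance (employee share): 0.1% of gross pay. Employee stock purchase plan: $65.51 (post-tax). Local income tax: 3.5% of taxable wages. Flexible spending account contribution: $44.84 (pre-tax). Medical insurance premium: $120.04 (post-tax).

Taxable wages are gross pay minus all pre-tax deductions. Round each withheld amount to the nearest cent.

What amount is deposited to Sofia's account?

Regular pay: 36 × $52.31 = $1883.16
Overtime pay: 8 × $52.31 × 1.5 = $627.72
Gross pay = $1883.16 + $627.72 = $2510.88
HSA contribution: $153.46
Flexible spending account contribution: $44.84
Pre-tax total = $153.46 + $44.84 = $198.30
Taxable wages = $2510.88 − $198.30 = $2312.58
Local income tax: $2312.58 × 0.035 = $80.94
State income tax: $2312.58 × 0.05 = $115.63
State disability insurance: $2510.88 × 0.01 = $25.11
State unemployment insurance (employee share): $2510.88 × 0.001 = $2.51
Employee stock purchase plan: $65.51
Medical insurance premium: $120.04
Group life insurance premium: $75.34
Total deductions = $153.46 + $44.84 + $80.94 + $115.63 + $25.11 + $2.51 + $65.51 + $120.04 + $75.34 = $683.38
Net pay = $2510.88 − $683.38 = $1827.50

$1827.50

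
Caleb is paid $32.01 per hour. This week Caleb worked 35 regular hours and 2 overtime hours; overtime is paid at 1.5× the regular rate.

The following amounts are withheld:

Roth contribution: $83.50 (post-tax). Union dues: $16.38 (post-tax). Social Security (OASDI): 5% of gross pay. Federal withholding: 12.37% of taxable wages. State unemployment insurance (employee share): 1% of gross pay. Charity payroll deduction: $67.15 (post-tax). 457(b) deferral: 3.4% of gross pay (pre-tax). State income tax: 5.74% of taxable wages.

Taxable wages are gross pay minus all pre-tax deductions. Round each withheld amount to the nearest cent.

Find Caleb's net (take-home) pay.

$722.21

Regular pay: 35 × $32.01 = $1,120.35
Overtime pay: 2 × $32.01 × 1.5 = $96.03
Gross pay = $1,120.35 + $96.03 = $1,216.38
457(b) deferral: $1,216.38 × 0.034 = $41.36
Taxable wages = $1,216.38 − $41.36 = $1,175.02
Federal withholding: $1,175.02 × 0.1237 = $145.35
State income tax: $1,175.02 × 0.0574 = $67.45
Social Security (OASDI): $1,216.38 × 0.05 = $60.82
State unemployment insurance (employee share): $1,216.38 × 0.01 = $12.16
Roth contribution: $83.50
Union dues: $16.38
Charity payroll deduction: $67.15
Total deductions = $41.36 + $145.35 + $67.45 + $60.82 + $12.16 + $83.50 + $16.38 + $67.15 = $494.17
Net pay = $1,216.38 − $494.17 = $722.21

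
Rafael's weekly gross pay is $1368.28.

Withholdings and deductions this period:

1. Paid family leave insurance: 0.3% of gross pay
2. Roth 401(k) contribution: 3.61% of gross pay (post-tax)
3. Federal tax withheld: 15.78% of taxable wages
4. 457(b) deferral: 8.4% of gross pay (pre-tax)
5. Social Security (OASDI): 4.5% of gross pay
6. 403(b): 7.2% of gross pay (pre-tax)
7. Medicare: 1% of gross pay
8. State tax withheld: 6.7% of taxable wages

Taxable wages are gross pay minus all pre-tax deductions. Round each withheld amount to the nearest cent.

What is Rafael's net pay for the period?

457(b) deferral: $1368.28 × 0.084 = $114.94
403(b): $1368.28 × 0.072 = $98.52
Pre-tax total = $114.94 + $98.52 = $213.46
Taxable wages = $1368.28 − $213.46 = $1154.82
Federal tax withheld: $1154.82 × 0.1578 = $182.23
State tax withheld: $1154.82 × 0.067 = $77.37
Social Security (OASDI): $1368.28 × 0.045 = $61.57
Medicare: $1368.28 × 0.01 = $13.68
Paid family leave insurance: $1368.28 × 0.003 = $4.10
Roth 401(k) contribution: $1368.28 × 0.0361 = $49.39
Total deductions = $114.94 + $98.52 + $182.23 + $77.37 + $61.57 + $13.68 + $4.10 + $49.39 = $601.80
Net pay = $1368.28 − $601.80 = $766.48

$766.48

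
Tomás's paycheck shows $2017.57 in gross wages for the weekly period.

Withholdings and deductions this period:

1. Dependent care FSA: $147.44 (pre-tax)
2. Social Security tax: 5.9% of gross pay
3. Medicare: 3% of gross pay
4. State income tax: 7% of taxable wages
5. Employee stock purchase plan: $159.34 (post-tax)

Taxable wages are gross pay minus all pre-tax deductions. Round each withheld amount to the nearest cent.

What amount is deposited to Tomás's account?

$1400.31

Dependent care FSA: $147.44
Taxable wages = $2017.57 − $147.44 = $1870.13
State income tax: $1870.13 × 0.07 = $130.91
Social Security tax: $2017.57 × 0.059 = $119.04
Medicare: $2017.57 × 0.03 = $60.53
Employee stock purchase plan: $159.34
Total deductions = $147.44 + $130.91 + $119.04 + $60.53 + $159.34 = $617.26
Net pay = $2017.57 − $617.26 = $1400.31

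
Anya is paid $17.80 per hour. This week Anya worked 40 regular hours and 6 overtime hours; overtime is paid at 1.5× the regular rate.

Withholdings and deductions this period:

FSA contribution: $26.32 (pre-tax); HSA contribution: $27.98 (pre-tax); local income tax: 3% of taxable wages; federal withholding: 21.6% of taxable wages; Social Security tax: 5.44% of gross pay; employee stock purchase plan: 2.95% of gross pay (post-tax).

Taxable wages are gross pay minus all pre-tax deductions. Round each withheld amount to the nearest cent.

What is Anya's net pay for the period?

$543.51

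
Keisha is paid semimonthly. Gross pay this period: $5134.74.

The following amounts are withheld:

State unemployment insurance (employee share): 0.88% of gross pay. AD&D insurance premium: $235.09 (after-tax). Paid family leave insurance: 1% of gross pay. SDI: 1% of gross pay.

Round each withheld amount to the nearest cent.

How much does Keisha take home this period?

Paid family leave insurance: $5134.74 × 0.01 = $51.35
State unemployment insurance (employee share): $5134.74 × 0.0088 = $45.19
SDI: $5134.74 × 0.01 = $51.35
AD&D insurance premium: $235.09
Total deductions = $51.35 + $45.19 + $51.35 + $235.09 = $382.98
Net pay = $5134.74 − $382.98 = $4751.76

$4751.76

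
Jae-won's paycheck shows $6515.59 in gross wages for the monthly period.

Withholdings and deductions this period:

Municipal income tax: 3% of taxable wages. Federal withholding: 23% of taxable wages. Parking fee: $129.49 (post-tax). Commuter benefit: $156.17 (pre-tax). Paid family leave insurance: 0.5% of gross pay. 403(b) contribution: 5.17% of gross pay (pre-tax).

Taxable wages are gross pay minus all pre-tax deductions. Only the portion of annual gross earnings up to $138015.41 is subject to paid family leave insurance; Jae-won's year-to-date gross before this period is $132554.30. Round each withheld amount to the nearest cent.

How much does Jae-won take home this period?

403(b) contribution: $6515.59 × 0.0517 = $336.86
Commuter benefit: $156.17
Pre-tax total = $336.86 + $156.17 = $493.03
Taxable wages = $6515.59 − $493.03 = $6022.56
Municipal income tax: $6022.56 × 0.03 = $180.68
Federal withholding: $6022.56 × 0.23 = $1385.19
Paid family leave insurance: only $138015.41 − $132554.30 = $5461.11 of this check is subject → $5461.11 × 0.005 = $27.31
Parking fee: $129.49
Total deductions = $336.86 + $156.17 + $180.68 + $1385.19 + $27.31 + $129.49 = $2215.70
Net pay = $6515.59 − $2215.70 = $4299.89

$4299.89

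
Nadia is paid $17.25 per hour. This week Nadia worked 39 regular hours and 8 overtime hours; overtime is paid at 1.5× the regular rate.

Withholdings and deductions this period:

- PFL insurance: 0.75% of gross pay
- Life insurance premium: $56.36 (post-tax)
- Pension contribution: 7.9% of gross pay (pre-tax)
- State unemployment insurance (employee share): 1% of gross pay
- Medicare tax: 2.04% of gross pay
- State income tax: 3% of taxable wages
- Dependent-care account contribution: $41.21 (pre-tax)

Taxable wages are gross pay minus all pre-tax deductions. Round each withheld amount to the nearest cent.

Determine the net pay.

$656.26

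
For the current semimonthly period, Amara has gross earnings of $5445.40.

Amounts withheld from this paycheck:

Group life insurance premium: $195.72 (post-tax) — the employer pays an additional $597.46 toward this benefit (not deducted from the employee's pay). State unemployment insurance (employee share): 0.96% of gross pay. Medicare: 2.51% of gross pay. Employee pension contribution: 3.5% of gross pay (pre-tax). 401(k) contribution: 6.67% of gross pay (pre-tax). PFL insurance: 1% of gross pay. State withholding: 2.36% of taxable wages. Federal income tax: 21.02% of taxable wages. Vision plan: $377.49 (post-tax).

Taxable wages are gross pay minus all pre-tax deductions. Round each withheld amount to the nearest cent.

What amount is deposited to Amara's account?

Employee pension contribution: $5445.40 × 0.035 = $190.59
401(k) contribution: $5445.40 × 0.0667 = $363.21
Pre-tax total = $190.59 + $363.21 = $553.80
Taxable wages = $5445.40 − $553.80 = $4891.60
State withholding: $4891.60 × 0.0236 = $115.44
Federal income tax: $4891.60 × 0.2102 = $1028.21
Medicare: $5445.40 × 0.0251 = $136.68
State unemployment insurance (employee share): $5445.40 × 0.0096 = $52.28
PFL insurance: $5445.40 × 0.01 = $54.45
Group life insurance premium: $195.72
Vision plan: $377.49
(Employer's $597.46 toward group life insurance premium is not withheld from the employee.)
Total deductions = $190.59 + $363.21 + $115.44 + $1028.21 + $136.68 + $52.28 + $54.45 + $195.72 + $377.49 = $2514.07
Net pay = $5445.40 − $2514.07 = $2931.33

$2931.33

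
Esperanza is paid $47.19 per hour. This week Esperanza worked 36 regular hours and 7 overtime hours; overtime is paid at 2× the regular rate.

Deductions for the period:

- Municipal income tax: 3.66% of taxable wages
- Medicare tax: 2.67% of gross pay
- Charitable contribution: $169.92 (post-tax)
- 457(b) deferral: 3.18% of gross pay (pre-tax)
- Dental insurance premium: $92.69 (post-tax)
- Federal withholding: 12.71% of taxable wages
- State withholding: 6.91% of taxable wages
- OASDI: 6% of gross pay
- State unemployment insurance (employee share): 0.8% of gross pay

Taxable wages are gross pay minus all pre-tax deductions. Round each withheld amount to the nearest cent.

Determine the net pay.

$1,266.58

Regular pay: 36 × $47.19 = $1,698.84
Overtime pay: 7 × $47.19 × 2 = $660.66
Gross pay = $1,698.84 + $660.66 = $2,359.50
457(b) deferral: $2,359.50 × 0.0318 = $75.03
Taxable wages = $2,359.50 − $75.03 = $2,284.47
State withholding: $2,284.47 × 0.0691 = $157.86
Federal withholding: $2,284.47 × 0.1271 = $290.36
Municipal income tax: $2,284.47 × 0.0366 = $83.61
State unemployment insurance (employee share): $2,359.50 × 0.008 = $18.88
Medicare tax: $2,359.50 × 0.0267 = $63.00
OASDI: $2,359.50 × 0.06 = $141.57
Charitable contribution: $169.92
Dental insurance premium: $92.69
Total deductions = $75.03 + $157.86 + $290.36 + $83.61 + $18.88 + $63.00 + $141.57 + $169.92 + $92.69 = $1,092.92
Net pay = $2,359.50 − $1,092.92 = $1,266.58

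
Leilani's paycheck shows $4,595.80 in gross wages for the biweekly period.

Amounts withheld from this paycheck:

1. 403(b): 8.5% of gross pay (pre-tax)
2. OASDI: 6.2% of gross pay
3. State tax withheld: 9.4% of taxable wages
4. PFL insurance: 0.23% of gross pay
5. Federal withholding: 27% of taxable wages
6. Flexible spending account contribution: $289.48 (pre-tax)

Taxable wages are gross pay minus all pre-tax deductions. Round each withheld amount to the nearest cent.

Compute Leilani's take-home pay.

403(b): $4,595.80 × 0.085 = $390.64
Flexible spending account contribution: $289.48
Pre-tax total = $390.64 + $289.48 = $680.12
Taxable wages = $4,595.80 − $680.12 = $3,915.68
Federal withholding: $3,915.68 × 0.27 = $1,057.23
State tax withheld: $3,915.68 × 0.094 = $368.07
OASDI: $4,595.80 × 0.062 = $284.94
PFL insurance: $4,595.80 × 0.0023 = $10.57
Total deductions = $390.64 + $289.48 + $1,057.23 + $368.07 + $284.94 + $10.57 = $2,400.93
Net pay = $4,595.80 − $2,400.93 = $2,194.87

$2,194.87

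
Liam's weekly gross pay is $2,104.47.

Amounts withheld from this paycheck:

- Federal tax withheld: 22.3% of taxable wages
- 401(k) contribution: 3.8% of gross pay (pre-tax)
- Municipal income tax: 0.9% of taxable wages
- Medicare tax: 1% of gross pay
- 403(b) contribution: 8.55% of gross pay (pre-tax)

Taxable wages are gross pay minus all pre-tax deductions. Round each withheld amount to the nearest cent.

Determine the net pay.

403(b) contribution: $2,104.47 × 0.0855 = $179.93
401(k) contribution: $2,104.47 × 0.038 = $79.97
Pre-tax total = $179.93 + $79.97 = $259.90
Taxable wages = $2,104.47 − $259.90 = $1,844.57
Federal tax withheld: $1,844.57 × 0.223 = $411.34
Municipal income tax: $1,844.57 × 0.009 = $16.60
Medicare tax: $2,104.47 × 0.01 = $21.04
Total deductions = $179.93 + $79.97 + $411.34 + $16.60 + $21.04 = $708.88
Net pay = $2,104.47 − $708.88 = $1,395.59

$1,395.59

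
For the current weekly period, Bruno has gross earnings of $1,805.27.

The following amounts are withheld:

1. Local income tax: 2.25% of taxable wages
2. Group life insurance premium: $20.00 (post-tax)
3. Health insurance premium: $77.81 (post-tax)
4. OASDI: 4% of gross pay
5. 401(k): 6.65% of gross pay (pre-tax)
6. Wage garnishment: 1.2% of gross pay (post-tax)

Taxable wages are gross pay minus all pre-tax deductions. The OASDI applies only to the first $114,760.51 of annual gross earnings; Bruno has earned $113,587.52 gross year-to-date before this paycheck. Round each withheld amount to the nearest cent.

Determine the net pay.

$1,480.91

401(k): $1,805.27 × 0.0665 = $120.05
Taxable wages = $1,805.27 − $120.05 = $1,685.22
Local income tax: $1,685.22 × 0.0225 = $37.92
OASDI: only $114,760.51 − $113,587.52 = $1,172.99 of this check is subject → $1,172.99 × 0.04 = $46.92
Wage garnishment: $1,805.27 × 0.012 = $21.66
Health insurance premium: $77.81
Group life insurance premium: $20.00
Total deductions = $120.05 + $37.92 + $46.92 + $21.66 + $77.81 + $20.00 = $324.36
Net pay = $1,805.27 − $324.36 = $1,480.91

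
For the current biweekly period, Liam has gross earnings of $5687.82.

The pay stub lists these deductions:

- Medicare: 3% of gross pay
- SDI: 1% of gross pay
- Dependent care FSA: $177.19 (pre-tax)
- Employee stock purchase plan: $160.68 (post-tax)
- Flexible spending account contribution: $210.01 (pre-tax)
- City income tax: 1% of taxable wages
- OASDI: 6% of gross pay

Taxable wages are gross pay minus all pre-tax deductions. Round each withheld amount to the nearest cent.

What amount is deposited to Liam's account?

Dependent care FSA: $177.19
Flexible spending account contribution: $210.01
Pre-tax total = $177.19 + $210.01 = $387.20
Taxable wages = $5687.82 − $387.20 = $5300.62
City income tax: $5300.62 × 0.01 = $53.01
SDI: $5687.82 × 0.01 = $56.88
OASDI: $5687.82 × 0.06 = $341.27
Medicare: $5687.82 × 0.03 = $170.63
Employee stock purchase plan: $160.68
Total deductions = $177.19 + $210.01 + $53.01 + $56.88 + $341.27 + $170.63 + $160.68 = $1169.67
Net pay = $5687.82 − $1169.67 = $4518.15

$4518.15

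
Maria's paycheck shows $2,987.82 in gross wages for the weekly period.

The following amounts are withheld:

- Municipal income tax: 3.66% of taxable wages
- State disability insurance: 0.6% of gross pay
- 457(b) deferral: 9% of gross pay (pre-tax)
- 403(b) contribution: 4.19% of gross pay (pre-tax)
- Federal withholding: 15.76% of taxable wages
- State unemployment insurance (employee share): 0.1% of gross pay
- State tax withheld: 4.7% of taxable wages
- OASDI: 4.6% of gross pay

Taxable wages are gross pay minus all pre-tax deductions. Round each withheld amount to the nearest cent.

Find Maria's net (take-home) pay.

403(b) contribution: $2,987.82 × 0.0419 = $125.19
457(b) deferral: $2,987.82 × 0.09 = $268.90
Pre-tax total = $125.19 + $268.90 = $394.09
Taxable wages = $2,987.82 − $394.09 = $2,593.73
State tax withheld: $2,593.73 × 0.047 = $121.91
Municipal income tax: $2,593.73 × 0.0366 = $94.93
Federal withholding: $2,593.73 × 0.1576 = $408.77
OASDI: $2,987.82 × 0.046 = $137.44
State disability insurance: $2,987.82 × 0.006 = $17.93
State unemployment insurance (employee share): $2,987.82 × 0.001 = $2.99
Total deductions = $125.19 + $268.90 + $121.91 + $94.93 + $408.77 + $137.44 + $17.93 + $2.99 = $1,178.06
Net pay = $2,987.82 − $1,178.06 = $1,809.76

$1,809.76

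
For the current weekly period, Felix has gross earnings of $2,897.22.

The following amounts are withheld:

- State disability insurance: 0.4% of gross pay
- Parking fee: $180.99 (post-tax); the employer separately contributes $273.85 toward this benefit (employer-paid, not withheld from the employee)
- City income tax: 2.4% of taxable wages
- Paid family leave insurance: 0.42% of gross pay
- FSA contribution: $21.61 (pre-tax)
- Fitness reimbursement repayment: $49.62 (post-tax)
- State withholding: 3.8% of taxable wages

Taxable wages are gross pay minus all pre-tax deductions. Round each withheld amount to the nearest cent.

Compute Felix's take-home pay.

FSA contribution: $21.61
Taxable wages = $2,897.22 − $21.61 = $2,875.61
City income tax: $2,875.61 × 0.024 = $69.01
State withholding: $2,875.61 × 0.038 = $109.27
State disability insurance: $2,897.22 × 0.004 = $11.59
Paid family leave insurance: $2,897.22 × 0.0042 = $12.17
Fitness reimbursement repayment: $49.62
Parking fee: $180.99
(Employer's $273.85 toward parking fee is not withheld from the employee.)
Total deductions = $21.61 + $69.01 + $109.27 + $11.59 + $12.17 + $49.62 + $180.99 = $454.26
Net pay = $2,897.22 − $454.26 = $2,442.96

$2,442.96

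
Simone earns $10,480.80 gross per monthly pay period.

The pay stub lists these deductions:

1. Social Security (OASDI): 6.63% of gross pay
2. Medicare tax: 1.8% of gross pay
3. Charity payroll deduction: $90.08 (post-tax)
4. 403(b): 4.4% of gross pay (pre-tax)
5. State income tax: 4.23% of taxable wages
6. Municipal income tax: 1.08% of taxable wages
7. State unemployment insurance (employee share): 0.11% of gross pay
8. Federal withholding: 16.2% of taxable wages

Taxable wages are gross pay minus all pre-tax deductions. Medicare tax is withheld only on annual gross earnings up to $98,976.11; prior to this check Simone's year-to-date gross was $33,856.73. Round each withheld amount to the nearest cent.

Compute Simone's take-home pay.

$6,879.28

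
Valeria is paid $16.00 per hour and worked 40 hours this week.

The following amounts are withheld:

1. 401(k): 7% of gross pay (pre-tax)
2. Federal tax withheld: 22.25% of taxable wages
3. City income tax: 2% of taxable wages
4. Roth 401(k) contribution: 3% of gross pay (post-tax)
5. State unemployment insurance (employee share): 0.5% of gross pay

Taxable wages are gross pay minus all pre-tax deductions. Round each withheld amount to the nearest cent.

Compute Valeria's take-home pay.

Gross pay: 40 × $16.00 = $640.00
401(k): $640.00 × 0.07 = $44.80
Taxable wages = $640.00 − $44.80 = $595.20
Federal tax withheld: $595.20 × 0.2225 = $132.43
City income tax: $595.20 × 0.02 = $11.90
State unemployment insurance (employee share): $640.00 × 0.005 = $3.20
Roth 401(k) contribution: $640.00 × 0.03 = $19.20
Total deductions = $44.80 + $132.43 + $11.90 + $3.20 + $19.20 = $211.53
Net pay = $640.00 − $211.53 = $428.47

$428.47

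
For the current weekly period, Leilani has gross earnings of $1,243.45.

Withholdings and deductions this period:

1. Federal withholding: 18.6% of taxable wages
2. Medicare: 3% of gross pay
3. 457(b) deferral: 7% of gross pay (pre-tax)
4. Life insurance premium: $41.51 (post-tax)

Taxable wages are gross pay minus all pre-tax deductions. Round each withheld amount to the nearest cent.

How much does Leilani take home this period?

457(b) deferral: $1,243.45 × 0.07 = $87.04
Taxable wages = $1,243.45 − $87.04 = $1,156.41
Federal withholding: $1,156.41 × 0.186 = $215.09
Medicare: $1,243.45 × 0.03 = $37.30
Life insurance premium: $41.51
Total deductions = $87.04 + $215.09 + $37.30 + $41.51 = $380.94
Net pay = $1,243.45 − $380.94 = $862.51

$862.51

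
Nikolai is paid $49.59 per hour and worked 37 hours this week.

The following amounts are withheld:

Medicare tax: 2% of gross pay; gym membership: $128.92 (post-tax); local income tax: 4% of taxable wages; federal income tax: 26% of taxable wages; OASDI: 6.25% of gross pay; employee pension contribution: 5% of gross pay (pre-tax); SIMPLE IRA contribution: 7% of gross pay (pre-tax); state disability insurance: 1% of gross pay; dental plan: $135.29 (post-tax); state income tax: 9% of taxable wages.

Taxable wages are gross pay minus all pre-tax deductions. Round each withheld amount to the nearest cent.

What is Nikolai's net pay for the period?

Gross pay: 37 × $49.59 = $1,834.83
Employee pension contribution: $1,834.83 × 0.05 = $91.74
SIMPLE IRA contribution: $1,834.83 × 0.07 = $128.44
Pre-tax total = $91.74 + $128.44 = $220.18
Taxable wages = $1,834.83 − $220.18 = $1,614.65
Local income tax: $1,614.65 × 0.04 = $64.59
Federal income tax: $1,614.65 × 0.26 = $419.81
State income tax: $1,614.65 × 0.09 = $145.32
State disability insurance: $1,834.83 × 0.01 = $18.35
OASDI: $1,834.83 × 0.0625 = $114.68
Medicare tax: $1,834.83 × 0.02 = $36.70
Gym membership: $128.92
Dental plan: $135.29
Total deductions = $91.74 + $128.44 + $64.59 + $419.81 + $145.32 + $18.35 + $114.68 + $36.70 + $128.92 + $135.29 = $1,283.84
Net pay = $1,834.83 − $1,283.84 = $550.99

$550.99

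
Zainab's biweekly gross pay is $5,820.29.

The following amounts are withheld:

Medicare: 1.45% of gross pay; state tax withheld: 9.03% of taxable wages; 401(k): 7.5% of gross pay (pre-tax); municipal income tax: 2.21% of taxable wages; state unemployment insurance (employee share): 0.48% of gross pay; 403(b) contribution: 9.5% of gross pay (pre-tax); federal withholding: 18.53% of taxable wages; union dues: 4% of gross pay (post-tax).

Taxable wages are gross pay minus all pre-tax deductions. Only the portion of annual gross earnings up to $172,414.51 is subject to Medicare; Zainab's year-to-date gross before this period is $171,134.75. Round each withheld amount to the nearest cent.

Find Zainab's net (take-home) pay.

$3,113.40

401(k): $5,820.29 × 0.075 = $436.52
403(b) contribution: $5,820.29 × 0.095 = $552.93
Pre-tax total = $436.52 + $552.93 = $989.45
Taxable wages = $5,820.29 − $989.45 = $4,830.84
Municipal income tax: $4,830.84 × 0.0221 = $106.76
State tax withheld: $4,830.84 × 0.0903 = $436.22
Federal withholding: $4,830.84 × 0.1853 = $895.15
Medicare: only $172,414.51 − $171,134.75 = $1,279.76 of this check is subject → $1,279.76 × 0.0145 = $18.56
State unemployment insurance (employee share): $5,820.29 × 0.0048 = $27.94
Union dues: $5,820.29 × 0.04 = $232.81
Total deductions = $436.52 + $552.93 + $106.76 + $436.22 + $895.15 + $18.56 + $27.94 + $232.81 = $2,706.89
Net pay = $5,820.29 − $2,706.89 = $3,113.40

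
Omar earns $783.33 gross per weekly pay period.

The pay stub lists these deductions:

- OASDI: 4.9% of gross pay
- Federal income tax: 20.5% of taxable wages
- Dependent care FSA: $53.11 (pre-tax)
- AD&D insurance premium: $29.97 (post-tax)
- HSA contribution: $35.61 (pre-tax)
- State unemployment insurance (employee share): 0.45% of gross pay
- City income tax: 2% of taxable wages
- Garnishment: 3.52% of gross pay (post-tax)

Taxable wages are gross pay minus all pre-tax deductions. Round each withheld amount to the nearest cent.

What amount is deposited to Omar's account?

HSA contribution: $35.61
Dependent care FSA: $53.11
Pre-tax total = $35.61 + $53.11 = $88.72
Taxable wages = $783.33 − $88.72 = $694.61
City income tax: $694.61 × 0.02 = $13.89
Federal income tax: $694.61 × 0.205 = $142.40
OASDI: $783.33 × 0.049 = $38.38
State unemployment insurance (employee share): $783.33 × 0.0045 = $3.52
AD&D insurance premium: $29.97
Garnishment: $783.33 × 0.0352 = $27.57
Total deductions = $35.61 + $53.11 + $13.89 + $142.40 + $38.38 + $3.52 + $29.97 + $27.57 = $344.45
Net pay = $783.33 − $344.45 = $438.88

$438.88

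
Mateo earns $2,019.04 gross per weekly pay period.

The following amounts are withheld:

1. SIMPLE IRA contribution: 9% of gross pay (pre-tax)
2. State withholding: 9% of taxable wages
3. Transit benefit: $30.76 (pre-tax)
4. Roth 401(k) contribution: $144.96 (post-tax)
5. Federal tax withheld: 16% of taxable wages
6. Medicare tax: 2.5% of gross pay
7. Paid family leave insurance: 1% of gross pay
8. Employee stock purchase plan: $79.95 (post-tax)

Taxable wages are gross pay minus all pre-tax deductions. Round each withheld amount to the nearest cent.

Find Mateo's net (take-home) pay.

Transit benefit: $30.76
SIMPLE IRA contribution: $2,019.04 × 0.09 = $181.71
Pre-tax total = $30.76 + $181.71 = $212.47
Taxable wages = $2,019.04 − $212.47 = $1,806.57
State withholding: $1,806.57 × 0.09 = $162.59
Federal tax withheld: $1,806.57 × 0.16 = $289.05
Medicare tax: $2,019.04 × 0.025 = $50.48
Paid family leave insurance: $2,019.04 × 0.01 = $20.19
Employee stock purchase plan: $79.95
Roth 401(k) contribution: $144.96
Total deductions = $30.76 + $181.71 + $162.59 + $289.05 + $50.48 + $20.19 + $79.95 + $144.96 = $959.69
Net pay = $2,019.04 − $959.69 = $1,059.35

$1,059.35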